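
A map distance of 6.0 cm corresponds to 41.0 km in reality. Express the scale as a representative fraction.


ground = 41.0 km = 4100000 cm; RF denominator = ground / map = 4100000 / 6.0 ≈ 683333; RF = 1:683333

1:683333


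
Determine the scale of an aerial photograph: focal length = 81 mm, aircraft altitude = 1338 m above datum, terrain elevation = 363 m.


scale = f / (H - h) = 81 mm / 975 m = 81 / 975000 = 1:12037

1:12037


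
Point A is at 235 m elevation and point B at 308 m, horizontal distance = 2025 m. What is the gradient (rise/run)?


gradient = (308 - 235) / 2025 = 73 / 2025 = 0.036

0.036


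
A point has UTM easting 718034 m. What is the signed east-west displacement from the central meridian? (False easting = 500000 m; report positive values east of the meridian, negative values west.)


displacement = 718034 - 500000 = 218034 m

218034 m


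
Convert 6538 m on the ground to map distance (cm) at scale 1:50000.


map_cm = 6538 * 100 / 50000 = 13.076 cm ≈ 13.08 cm

13.08 cm


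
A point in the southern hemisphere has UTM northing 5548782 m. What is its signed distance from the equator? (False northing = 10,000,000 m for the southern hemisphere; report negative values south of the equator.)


For southern: actual = 5548782 - 10000000 = -4451218 m

-4451218 m


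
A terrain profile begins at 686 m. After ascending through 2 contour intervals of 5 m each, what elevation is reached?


elevation = 686 + 2 * 5 = 696 m

696 m


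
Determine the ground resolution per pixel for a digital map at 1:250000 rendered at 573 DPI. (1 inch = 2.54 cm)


pixel_cm = 2.54 / 573 ≈ 0.004433 cm
ground = pixel_cm * 250000 / 100 = 2.54 * 250000 / (573 * 100) = 635000 / 57300 ≈ 11.08 m

11.08 m


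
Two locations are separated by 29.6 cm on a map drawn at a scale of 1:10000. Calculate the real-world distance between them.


ground = 29.6 cm * 10000 / 100 = 2960.0 m = 2.96 km

2.96 km


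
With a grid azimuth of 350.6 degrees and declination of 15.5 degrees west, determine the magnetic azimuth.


magnetic azimuth = grid azimuth - declination (east +ve)
mag_az = 350.6 - -15.5 = 6.1 degrees

6.1 degrees


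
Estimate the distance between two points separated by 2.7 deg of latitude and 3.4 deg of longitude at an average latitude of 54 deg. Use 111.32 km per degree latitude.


dlat_km = 2.7 * 111.32 = 300.564
dlon_km = 3.4 * 111.32 * cos(54) ≈ 222.47
dist = sqrt(300.564^2 + 222.47^2) ≈ 373.9 km

373.9 km


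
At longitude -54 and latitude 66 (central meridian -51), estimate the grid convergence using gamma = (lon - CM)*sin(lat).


gamma = (-54 - -51) * sin(66) = -3 * 0.913545 = -2.741 degrees

-2.741 degrees


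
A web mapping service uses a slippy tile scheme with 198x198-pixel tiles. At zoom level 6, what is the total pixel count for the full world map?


tiles per axis = 2^6 = 64
total tiles = 64^2 = 4096
pixels per axis = 64 * 198 = 12672
total pixels = 12672^2 = 160579584

160579584 pixels


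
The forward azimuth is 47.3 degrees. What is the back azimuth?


back azimuth = (47.3 + 180) mod 360 = 227.3 degrees

227.3 degrees


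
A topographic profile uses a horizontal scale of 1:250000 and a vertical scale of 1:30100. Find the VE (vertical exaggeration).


VE = horizontal_scale / vertical_scale = 250000 / 30100 ≈ 8.3

8.3x


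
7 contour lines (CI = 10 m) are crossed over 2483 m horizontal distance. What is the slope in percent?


elevation change = 7 * 10 = 70 m
slope = 70 / 2483 * 100 = 2.8%

2.8%


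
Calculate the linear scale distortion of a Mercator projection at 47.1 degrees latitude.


SF = 1 / cos(47.1) = 1 / 0.680721 = 1.469

1.469


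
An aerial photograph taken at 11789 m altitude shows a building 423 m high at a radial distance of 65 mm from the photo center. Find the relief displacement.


d = h * r / H = 423 * 65 / 11789 = 2.33 mm

2.33 mm


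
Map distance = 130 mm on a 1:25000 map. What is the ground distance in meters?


ground = 130 mm * 25000 / 1000 = 3250.0 m

3250.0 m


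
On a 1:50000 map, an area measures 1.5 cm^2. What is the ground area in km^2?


ground_area = 1.5 * (50000/100)^2 = 375000.0 m^2 = 0.375 km^2

0.375 km^2


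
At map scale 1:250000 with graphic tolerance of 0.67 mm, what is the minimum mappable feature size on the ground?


ground = 0.67 mm * 250000 / 1000 = 167.5 m

167.5 m


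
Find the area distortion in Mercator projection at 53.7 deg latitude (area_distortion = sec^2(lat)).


area_distortion = 1/cos^2(53.7) = 2.853

2.853


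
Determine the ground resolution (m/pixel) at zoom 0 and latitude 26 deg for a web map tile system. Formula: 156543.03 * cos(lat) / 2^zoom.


res = 156543.03 * cos(26) / 2^0 = 156543.03 * 0.89879405 / 1 = 140699.94 m/pixel

140699.94 m/pixel


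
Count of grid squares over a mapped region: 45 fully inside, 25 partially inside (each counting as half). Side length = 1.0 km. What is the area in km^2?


effective squares = 45 + 25 * 0.5 = 57.5
area = 57.5 * 1.0 = 57.5 km^2

57.5 km^2


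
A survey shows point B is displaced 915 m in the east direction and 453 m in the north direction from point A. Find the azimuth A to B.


az = atan2(915, 453) = 63.7 deg
adjusted to 0-360: 63.7 degrees

63.7 degrees


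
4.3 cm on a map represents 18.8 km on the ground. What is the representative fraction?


ground = 18.8 km = 1880000 cm; RF denominator = ground / map = 1880000 / 4.3 ≈ 437209; RF = 1:437209

1:437209


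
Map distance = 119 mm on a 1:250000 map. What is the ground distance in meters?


ground = 119 mm * 250000 / 1000 = 29750.0 m

29750.0 m


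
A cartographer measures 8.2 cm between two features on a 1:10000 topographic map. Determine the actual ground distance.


ground = 8.2 cm * 10000 / 100 = 820.0 m

820.0 m


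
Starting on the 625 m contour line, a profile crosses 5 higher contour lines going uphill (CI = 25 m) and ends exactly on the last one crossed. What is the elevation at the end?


elevation = 625 + 5 * 25 = 750 m

750 m


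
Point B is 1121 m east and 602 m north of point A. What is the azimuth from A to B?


az = atan2(1121, 602) = 61.8 deg
adjusted to 0-360: 61.8 degrees

61.8 degrees


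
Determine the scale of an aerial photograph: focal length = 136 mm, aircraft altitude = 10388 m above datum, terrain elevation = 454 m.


scale = f / (H - h) = 136 mm / 9934 m = 136 / 9934000 = 1:73044

1:73044


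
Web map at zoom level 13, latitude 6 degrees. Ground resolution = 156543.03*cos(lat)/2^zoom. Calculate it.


res = 156543.03 * cos(6) / 2^13 = 156543.03 * 0.9945219 / 8192 = 19.0 m/pixel

19.0 m/pixel


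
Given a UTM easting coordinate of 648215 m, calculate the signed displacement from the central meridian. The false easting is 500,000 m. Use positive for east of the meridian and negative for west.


displacement = 648215 - 500000 = 148215 m

148215 m


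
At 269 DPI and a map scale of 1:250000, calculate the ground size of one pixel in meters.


pixel_cm = 2.54 / 269 ≈ 0.009442 cm
ground = pixel_cm * 250000 / 100 = 2.54 * 250000 / (269 * 100) = 635000 / 26900 ≈ 23.61 m

23.61 m


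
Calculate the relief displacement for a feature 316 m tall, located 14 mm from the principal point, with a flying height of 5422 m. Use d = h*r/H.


d = h * r / H = 316 * 14 / 5422 = 0.82 mm

0.82 mm


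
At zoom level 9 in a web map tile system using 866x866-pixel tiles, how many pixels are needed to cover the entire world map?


tiles per axis = 2^9 = 512
total tiles = 512^2 = 262144
pixels per axis = 512 * 866 = 443392
total pixels = 443392^2 = 196596465664

196596465664 pixels


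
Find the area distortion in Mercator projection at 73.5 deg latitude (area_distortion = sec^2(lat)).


area_distortion = 1/cos^2(73.5) = 12.397

12.397


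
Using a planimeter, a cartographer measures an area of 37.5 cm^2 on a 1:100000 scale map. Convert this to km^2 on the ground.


ground_area = 37.5 * (100000/100)^2 = 37500000.0 m^2 = 37.5 km^2

37.5 km^2


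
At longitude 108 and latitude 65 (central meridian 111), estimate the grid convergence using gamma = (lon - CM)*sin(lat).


gamma = (108 - 111) * sin(65) = -3 * 0.906308 = -2.719 degrees

-2.719 degrees


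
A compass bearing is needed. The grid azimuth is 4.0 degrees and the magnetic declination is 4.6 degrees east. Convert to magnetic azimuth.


magnetic azimuth = grid azimuth - declination (east +ve)
mag_az = 4.0 - 4.6 = 359.4 degrees

359.4 degrees


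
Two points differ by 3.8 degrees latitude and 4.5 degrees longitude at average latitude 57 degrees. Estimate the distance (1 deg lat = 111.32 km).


dlat_km = 3.8 * 111.32 = 423.016
dlon_km = 4.5 * 111.32 * cos(57) ≈ 272.831
dist = sqrt(423.016^2 + 272.831^2) ≈ 503.4 km

503.4 km


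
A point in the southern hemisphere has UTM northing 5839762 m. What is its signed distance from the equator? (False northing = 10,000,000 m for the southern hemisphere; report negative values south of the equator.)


For southern: actual = 5839762 - 10000000 = -4160238 m

-4160238 m


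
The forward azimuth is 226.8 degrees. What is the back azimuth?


back azimuth = (226.8 + 180) mod 360 = 46.8 degrees

46.8 degrees


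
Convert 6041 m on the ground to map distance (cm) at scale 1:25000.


map_cm = 6041 * 100 / 25000 = 24.164 cm ≈ 24.16 cm

24.16 cm


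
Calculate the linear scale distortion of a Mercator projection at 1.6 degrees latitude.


SF = 1 / cos(1.6) = 1 / 0.99961 = 1.0

1.0


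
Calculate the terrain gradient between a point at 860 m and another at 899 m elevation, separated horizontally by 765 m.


gradient = (899 - 860) / 765 = 39 / 765 = 0.051

0.051


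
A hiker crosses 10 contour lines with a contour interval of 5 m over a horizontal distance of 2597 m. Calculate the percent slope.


elevation change = 10 * 5 = 50 m
slope = 50 / 2597 * 100 = 1.9%

1.9%


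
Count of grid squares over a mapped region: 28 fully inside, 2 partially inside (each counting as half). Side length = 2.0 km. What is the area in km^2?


effective squares = 28 + 2 * 0.5 = 29.0
area = 29.0 * 4.0 = 116.0 km^2

116.0 km^2


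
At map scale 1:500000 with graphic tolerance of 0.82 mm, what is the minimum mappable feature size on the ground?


ground = 0.82 mm * 500000 / 1000 = 410.0 m

410.0 m


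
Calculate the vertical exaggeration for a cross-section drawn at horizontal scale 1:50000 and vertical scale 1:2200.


VE = horizontal_scale / vertical_scale = 50000 / 2200 ≈ 22.7

22.7x


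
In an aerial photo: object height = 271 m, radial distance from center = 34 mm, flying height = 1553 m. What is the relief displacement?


d = h * r / H = 271 * 34 / 1553 = 5.93 mm

5.93 mm


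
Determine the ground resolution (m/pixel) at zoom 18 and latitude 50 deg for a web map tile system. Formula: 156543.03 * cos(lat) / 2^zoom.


res = 156543.03 * cos(50) / 2^18 = 156543.03 * 0.64278761 / 262144 = 0.38 m/pixel

0.38 m/pixel


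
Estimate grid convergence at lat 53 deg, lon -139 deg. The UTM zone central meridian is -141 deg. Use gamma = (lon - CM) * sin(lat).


gamma = (-139 - -141) * sin(53) = 2 * 0.798636 = 1.597 degrees

1.597 degrees


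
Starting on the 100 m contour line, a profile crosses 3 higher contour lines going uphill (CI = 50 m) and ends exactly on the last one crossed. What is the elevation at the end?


elevation = 100 + 3 * 50 = 250 m

250 m


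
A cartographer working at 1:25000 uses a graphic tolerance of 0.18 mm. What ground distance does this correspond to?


ground = 0.18 mm * 25000 / 1000 = 4.5 m

4.5 m


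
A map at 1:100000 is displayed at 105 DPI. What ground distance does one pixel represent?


pixel_cm = 2.54 / 105 ≈ 0.02419 cm
ground = pixel_cm * 100000 / 100 = 2.54 * 100000 / (105 * 100) = 254000 / 10500 ≈ 24.19 m

24.19 m


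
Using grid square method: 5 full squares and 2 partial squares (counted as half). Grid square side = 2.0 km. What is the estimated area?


effective squares = 5 + 2 * 0.5 = 6.0
area = 6.0 * 4.0 = 24.0 km^2

24.0 km^2


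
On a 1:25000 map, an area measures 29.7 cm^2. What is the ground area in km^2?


ground_area = 29.7 * (25000/100)^2 = 1856250.0 m^2 = 1.85625 km^2 ≈ 1.856 km^2

1.856 km^2


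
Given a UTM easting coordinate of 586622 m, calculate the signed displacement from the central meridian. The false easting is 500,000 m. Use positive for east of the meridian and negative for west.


displacement = 586622 - 500000 = 86622 m

86622 m


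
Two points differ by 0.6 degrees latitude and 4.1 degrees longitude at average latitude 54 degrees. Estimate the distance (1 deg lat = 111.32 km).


dlat_km = 0.6 * 111.32 = 66.792
dlon_km = 4.1 * 111.32 * cos(54) ≈ 268.272
dist = sqrt(66.792^2 + 268.272^2) ≈ 276.5 km

276.5 km


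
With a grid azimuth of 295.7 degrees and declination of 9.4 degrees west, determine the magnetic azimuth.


magnetic azimuth = grid azimuth - declination (east +ve)
mag_az = 295.7 - -9.4 = 305.1 degrees

305.1 degrees


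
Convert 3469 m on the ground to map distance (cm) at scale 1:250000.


map_cm = 3469 * 100 / 250000 = 1.3876 cm ≈ 1.39 cm

1.39 cm


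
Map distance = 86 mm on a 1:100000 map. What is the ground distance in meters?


ground = 86 mm * 100000 / 1000 = 8600.0 m

8600.0 m


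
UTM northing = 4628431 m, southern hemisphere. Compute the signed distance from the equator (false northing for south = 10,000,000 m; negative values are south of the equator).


For southern: actual = 4628431 - 10000000 = -5371569 m

-5371569 m


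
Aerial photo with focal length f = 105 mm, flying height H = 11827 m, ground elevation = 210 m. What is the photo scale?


scale = f / (H - h) = 105 mm / 11617 m = 105 / 11617000 = 1:110638

1:110638


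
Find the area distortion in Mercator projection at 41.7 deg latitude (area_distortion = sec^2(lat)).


area_distortion = 1/cos^2(41.7) = 1.794

1.794


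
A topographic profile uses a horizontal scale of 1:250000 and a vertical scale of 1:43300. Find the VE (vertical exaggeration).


VE = horizontal_scale / vertical_scale = 250000 / 43300 ≈ 5.8

5.8x


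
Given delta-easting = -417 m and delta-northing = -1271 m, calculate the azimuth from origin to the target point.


az = atan2(-417, -1271) = -161.8 deg
adjusted to 0-360: 198.2 degrees

198.2 degrees


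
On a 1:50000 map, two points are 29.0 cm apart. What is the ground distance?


ground = 29.0 cm * 50000 / 100 = 14500.0 m = 14.5 km

14.5 km


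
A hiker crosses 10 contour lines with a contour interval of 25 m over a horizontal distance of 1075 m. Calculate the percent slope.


elevation change = 10 * 25 = 250 m
slope = 250 / 1075 * 100 = 23.3%

23.3%


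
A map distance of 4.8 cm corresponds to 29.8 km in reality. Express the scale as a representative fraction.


ground = 29.8 km = 2980000 cm; RF denominator = ground / map = 2980000 / 4.8 ≈ 620833; RF = 1:620833

1:620833


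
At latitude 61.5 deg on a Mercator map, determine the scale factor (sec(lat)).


SF = 1 / cos(61.5) = 1 / 0.477159 = 2.096

2.096


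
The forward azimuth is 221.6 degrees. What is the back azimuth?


back azimuth = (221.6 + 180) mod 360 = 41.6 degrees

41.6 degrees


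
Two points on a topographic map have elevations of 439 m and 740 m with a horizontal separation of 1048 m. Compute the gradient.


gradient = (740 - 439) / 1048 = 301 / 1048 = 0.2872

0.2872


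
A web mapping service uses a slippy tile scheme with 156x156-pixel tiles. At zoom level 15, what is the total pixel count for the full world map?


tiles per axis = 2^15 = 32768
total tiles = 32768^2 = 1073741824
pixels per axis = 32768 * 156 = 5111808
total pixels = 5111808^2 = 26130581028864

26130581028864 pixels


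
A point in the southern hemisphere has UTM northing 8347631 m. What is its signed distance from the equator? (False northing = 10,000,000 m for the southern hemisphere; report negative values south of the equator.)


For southern: actual = 8347631 - 10000000 = -1652369 m

-1652369 m


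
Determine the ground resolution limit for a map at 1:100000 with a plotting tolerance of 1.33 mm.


ground = 1.33 mm * 100000 / 1000 = 133.0 m

133.0 m


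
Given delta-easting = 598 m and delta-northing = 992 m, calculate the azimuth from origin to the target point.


az = atan2(598, 992) = 31.1 deg
adjusted to 0-360: 31.1 degrees

31.1 degrees


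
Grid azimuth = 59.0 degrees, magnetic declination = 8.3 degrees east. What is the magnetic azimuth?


magnetic azimuth = grid azimuth - declination (east +ve)
mag_az = 59.0 - 8.3 = 50.7 degrees

50.7 degrees


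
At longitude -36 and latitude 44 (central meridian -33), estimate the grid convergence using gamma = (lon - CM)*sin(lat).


gamma = (-36 - -33) * sin(44) = -3 * 0.694658 = -2.084 degrees

-2.084 degrees


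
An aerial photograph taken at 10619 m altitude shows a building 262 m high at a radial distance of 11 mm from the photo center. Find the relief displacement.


d = h * r / H = 262 * 11 / 10619 = 0.27 mm

0.27 mm


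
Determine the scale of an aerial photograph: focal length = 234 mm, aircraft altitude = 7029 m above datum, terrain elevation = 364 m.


scale = f / (H - h) = 234 mm / 6665 m = 234 / 6665000 = 1:28483

1:28483


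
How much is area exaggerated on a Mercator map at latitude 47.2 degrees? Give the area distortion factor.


area_distortion = 1/cos^2(47.2) = 2.166

2.166


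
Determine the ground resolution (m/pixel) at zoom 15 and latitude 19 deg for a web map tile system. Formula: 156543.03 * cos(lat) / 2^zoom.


res = 156543.03 * cos(19) / 2^15 = 156543.03 * 0.94551858 / 32768 = 4.52 m/pixel

4.52 m/pixel


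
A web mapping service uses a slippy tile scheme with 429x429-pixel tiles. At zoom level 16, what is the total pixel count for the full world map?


tiles per axis = 2^16 = 65536
total tiles = 65536^2 = 4294967296
pixels per axis = 65536 * 429 = 28114944
total pixels = 28114944^2 = 790450076123136

790450076123136 pixels


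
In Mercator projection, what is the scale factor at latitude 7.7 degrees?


SF = 1 / cos(7.7) = 1 / 0.990983 = 1.009

1.009


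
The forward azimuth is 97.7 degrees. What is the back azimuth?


back azimuth = (97.7 + 180) mod 360 = 277.7 degrees

277.7 degrees


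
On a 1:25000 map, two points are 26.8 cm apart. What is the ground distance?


ground = 26.8 cm * 25000 / 100 = 6700.0 m = 6.7 km

6.7 km


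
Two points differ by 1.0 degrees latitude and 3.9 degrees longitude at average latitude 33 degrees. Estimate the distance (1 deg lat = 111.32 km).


dlat_km = 1.0 * 111.32 = 111.32
dlon_km = 3.9 * 111.32 * cos(33) ≈ 364.107
dist = sqrt(111.32^2 + 364.107^2) ≈ 380.7 km

380.7 km


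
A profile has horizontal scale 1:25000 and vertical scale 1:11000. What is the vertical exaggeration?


VE = horizontal_scale / vertical_scale = 25000 / 11000 ≈ 2.3

2.3x


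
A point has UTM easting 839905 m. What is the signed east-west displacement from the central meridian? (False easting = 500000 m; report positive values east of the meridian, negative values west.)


displacement = 839905 - 500000 = 339905 m

339905 m


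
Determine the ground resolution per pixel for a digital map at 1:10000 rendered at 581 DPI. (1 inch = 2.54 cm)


pixel_cm = 2.54 / 581 ≈ 0.004372 cm
ground = pixel_cm * 10000 / 100 = 2.54 * 10000 / (581 * 100) = 25400 / 58100 ≈ 0.44 m

0.44 m


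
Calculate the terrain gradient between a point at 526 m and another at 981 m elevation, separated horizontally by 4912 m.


gradient = (981 - 526) / 4912 = 455 / 4912 = 0.0926

0.0926


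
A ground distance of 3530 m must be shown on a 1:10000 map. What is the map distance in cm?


map_cm = 3530 * 100 / 10000 = 35.3 cm

35.3 cm


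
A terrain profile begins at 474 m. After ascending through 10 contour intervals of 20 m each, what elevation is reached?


elevation = 474 + 10 * 20 = 674 m

674 m


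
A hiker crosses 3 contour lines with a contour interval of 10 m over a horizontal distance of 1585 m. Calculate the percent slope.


elevation change = 3 * 10 = 30 m
slope = 30 / 1585 * 100 = 1.9%

1.9%


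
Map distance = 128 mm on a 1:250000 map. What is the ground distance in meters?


ground = 128 mm * 250000 / 1000 = 32000.0 m

32000.0 m


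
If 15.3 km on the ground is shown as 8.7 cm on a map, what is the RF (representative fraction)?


ground = 15.3 km = 1530000 cm; RF denominator = ground / map = 1530000 / 8.7 ≈ 175862; RF = 1:175862

1:175862


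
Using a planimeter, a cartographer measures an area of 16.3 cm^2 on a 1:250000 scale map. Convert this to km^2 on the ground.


ground_area = 16.3 * (250000/100)^2 = 101875000.0 m^2 = 101.875 km^2

101.875 km^2


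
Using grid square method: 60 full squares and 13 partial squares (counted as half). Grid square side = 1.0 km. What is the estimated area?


effective squares = 60 + 13 * 0.5 = 66.5
area = 66.5 * 1.0 = 66.5 km^2

66.5 km^2


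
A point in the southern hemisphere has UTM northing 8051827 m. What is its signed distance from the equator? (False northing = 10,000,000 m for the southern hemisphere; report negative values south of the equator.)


For southern: actual = 8051827 - 10000000 = -1948173 m

-1948173 m


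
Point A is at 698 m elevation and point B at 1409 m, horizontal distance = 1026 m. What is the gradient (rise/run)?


gradient = (1409 - 698) / 1026 = 711 / 1026 = 0.693

0.693


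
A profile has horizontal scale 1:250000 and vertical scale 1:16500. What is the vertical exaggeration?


VE = horizontal_scale / vertical_scale = 250000 / 16500 ≈ 15.2

15.2x


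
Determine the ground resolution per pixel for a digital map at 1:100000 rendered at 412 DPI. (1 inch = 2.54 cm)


pixel_cm = 2.54 / 412 ≈ 0.006165 cm
ground = pixel_cm * 100000 / 100 = 2.54 * 100000 / (412 * 100) = 254000 / 41200 ≈ 6.17 m

6.17 m


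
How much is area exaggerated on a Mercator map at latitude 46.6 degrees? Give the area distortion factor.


area_distortion = 1/cos^2(46.6) = 2.118

2.118


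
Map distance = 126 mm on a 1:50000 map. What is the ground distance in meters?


ground = 126 mm * 50000 / 1000 = 6300.0 m

6300.0 m


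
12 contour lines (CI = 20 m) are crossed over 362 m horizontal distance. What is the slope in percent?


elevation change = 12 * 20 = 240 m
slope = 240 / 362 * 100 = 66.3%

66.3%


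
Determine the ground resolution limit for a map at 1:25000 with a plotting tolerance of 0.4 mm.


ground = 0.4 mm * 25000 / 1000 = 10.0 m

10.0 m


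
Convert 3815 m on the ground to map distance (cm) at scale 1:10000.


map_cm = 3815 * 100 / 10000 = 38.15 cm

38.15 cm


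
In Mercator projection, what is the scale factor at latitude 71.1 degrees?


SF = 1 / cos(71.1) = 1 / 0.323917 = 3.087

3.087


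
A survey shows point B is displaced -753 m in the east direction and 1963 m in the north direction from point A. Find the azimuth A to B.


az = atan2(-753, 1963) = -21.0 deg
adjusted to 0-360: 339.0 degrees

339.0 degrees


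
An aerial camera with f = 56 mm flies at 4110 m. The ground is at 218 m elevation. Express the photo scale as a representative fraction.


scale = f / (H - h) = 56 mm / 3892 m = 56 / 3892000 = 1:69500

1:69500


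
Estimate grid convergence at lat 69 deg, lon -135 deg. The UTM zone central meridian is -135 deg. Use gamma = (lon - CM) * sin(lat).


gamma = (-135 - -135) * sin(69) = 0 * 0.93358 = 0.0 degrees

0.0 degrees


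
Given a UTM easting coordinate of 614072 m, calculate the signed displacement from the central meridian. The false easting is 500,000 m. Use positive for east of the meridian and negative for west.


displacement = 614072 - 500000 = 114072 m

114072 m


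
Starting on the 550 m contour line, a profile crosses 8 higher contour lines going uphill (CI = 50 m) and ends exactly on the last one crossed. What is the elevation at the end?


elevation = 550 + 8 * 50 = 950 m

950 m


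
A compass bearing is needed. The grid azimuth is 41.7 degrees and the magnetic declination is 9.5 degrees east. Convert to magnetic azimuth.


magnetic azimuth = grid azimuth - declination (east +ve)
mag_az = 41.7 - 9.5 = 32.2 degrees

32.2 degrees


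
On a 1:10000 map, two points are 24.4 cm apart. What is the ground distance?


ground = 24.4 cm * 10000 / 100 = 2440.0 m = 2.44 km

2.44 km


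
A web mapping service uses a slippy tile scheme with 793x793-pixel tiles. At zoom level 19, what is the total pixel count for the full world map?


tiles per axis = 2^19 = 524288
total tiles = 524288^2 = 274877906944
pixels per axis = 524288 * 793 = 415760384
total pixels = 415760384^2 = 172856696903827456

172856696903827456 pixels


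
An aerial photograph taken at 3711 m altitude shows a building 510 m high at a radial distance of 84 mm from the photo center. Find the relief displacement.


d = h * r / H = 510 * 84 / 3711 = 11.54 mm

11.54 mm


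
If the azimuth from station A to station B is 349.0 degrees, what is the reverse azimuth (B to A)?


back azimuth = (349.0 + 180) mod 360 = 169.0 degrees

169.0 degrees


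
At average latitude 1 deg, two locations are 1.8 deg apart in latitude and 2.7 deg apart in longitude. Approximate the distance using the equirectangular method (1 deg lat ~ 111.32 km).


dlat_km = 1.8 * 111.32 = 200.376
dlon_km = 2.7 * 111.32 * cos(1) ≈ 300.518
dist = sqrt(200.376^2 + 300.518^2) ≈ 361.2 km

361.2 km


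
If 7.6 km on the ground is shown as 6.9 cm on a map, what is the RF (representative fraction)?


ground = 7.6 km = 760000 cm; RF denominator = ground / map = 760000 / 6.9 ≈ 110145; RF = 1:110145

1:110145


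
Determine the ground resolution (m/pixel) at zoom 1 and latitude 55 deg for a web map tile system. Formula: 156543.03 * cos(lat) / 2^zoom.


res = 156543.03 * cos(55) / 2^1 = 156543.03 * 0.57357644 / 2 = 44894.7 m/pixel

44894.7 m/pixel


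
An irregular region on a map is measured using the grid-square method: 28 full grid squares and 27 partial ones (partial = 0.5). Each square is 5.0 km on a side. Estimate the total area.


effective squares = 28 + 27 * 0.5 = 41.5
area = 41.5 * 25.0 = 1037.5 km^2

1037.5 km^2


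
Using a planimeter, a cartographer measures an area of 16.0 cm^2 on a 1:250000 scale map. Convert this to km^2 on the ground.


ground_area = 16.0 * (250000/100)^2 = 100000000.0 m^2 = 100.0 km^2

100.0 km^2


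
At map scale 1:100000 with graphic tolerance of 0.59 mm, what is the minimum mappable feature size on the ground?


ground = 0.59 mm * 100000 / 1000 = 59.0 m

59.0 m


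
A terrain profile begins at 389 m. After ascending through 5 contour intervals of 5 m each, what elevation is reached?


elevation = 389 + 5 * 5 = 414 m

414 m


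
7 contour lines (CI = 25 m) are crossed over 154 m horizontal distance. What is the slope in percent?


elevation change = 7 * 25 = 175 m
slope = 175 / 154 * 100 = 113.6%

113.6%


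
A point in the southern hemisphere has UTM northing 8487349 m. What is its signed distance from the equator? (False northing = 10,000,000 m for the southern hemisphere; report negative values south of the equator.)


For southern: actual = 8487349 - 10000000 = -1512651 m

-1512651 m


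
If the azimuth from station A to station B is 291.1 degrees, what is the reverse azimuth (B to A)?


back azimuth = (291.1 + 180) mod 360 = 111.1 degrees

111.1 degrees


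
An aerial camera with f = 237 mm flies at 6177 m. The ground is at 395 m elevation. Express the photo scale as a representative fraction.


scale = f / (H - h) = 237 mm / 5782 m = 237 / 5782000 = 1:24397

1:24397


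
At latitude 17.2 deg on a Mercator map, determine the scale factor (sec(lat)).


SF = 1 / cos(17.2) = 1 / 0.955278 = 1.047

1.047


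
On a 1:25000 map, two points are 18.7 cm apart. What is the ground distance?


ground = 18.7 cm * 25000 / 100 = 4675.0 m = 4.675 km

4.675 km


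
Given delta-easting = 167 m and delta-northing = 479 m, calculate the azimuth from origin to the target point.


az = atan2(167, 479) = 19.2 deg
adjusted to 0-360: 19.2 degrees

19.2 degrees


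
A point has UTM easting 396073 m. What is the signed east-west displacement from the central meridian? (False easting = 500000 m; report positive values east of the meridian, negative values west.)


displacement = 396073 - 500000 = -103927 m

-103927 m


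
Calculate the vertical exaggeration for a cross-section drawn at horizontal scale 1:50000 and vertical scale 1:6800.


VE = horizontal_scale / vertical_scale = 50000 / 6800 ≈ 7.4

7.4x


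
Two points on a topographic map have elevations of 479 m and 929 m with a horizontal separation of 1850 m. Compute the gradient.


gradient = (929 - 479) / 1850 = 450 / 1850 = 0.2432

0.2432


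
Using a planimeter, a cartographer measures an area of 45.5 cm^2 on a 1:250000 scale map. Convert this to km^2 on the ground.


ground_area = 45.5 * (250000/100)^2 = 284375000.0 m^2 = 284.375 km^2

284.375 km^2


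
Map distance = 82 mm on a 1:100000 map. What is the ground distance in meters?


ground = 82 mm * 100000 / 1000 = 8200.0 m

8200.0 m


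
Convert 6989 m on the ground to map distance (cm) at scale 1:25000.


map_cm = 6989 * 100 / 25000 = 27.956 cm ≈ 27.96 cm

27.96 cm


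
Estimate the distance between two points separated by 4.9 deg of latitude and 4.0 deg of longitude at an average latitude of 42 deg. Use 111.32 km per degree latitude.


dlat_km = 4.9 * 111.32 = 545.468
dlon_km = 4.0 * 111.32 * cos(42) ≈ 330.908
dist = sqrt(545.468^2 + 330.908^2) ≈ 638.0 km

638.0 km


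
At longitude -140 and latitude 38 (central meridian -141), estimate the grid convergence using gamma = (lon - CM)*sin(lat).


gamma = (-140 - -141) * sin(38) = 1 * 0.615661 = 0.616 degrees

0.616 degrees


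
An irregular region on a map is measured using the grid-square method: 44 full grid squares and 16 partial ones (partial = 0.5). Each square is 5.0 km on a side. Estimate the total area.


effective squares = 44 + 16 * 0.5 = 52.0
area = 52.0 * 25.0 = 1300.0 km^2

1300.0 km^2


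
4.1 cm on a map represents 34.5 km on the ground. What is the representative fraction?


ground = 34.5 km = 3450000 cm; RF denominator = ground / map = 3450000 / 4.1 ≈ 841463; RF = 1:841463

1:841463


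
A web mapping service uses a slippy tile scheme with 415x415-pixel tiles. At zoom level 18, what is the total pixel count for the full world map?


tiles per axis = 2^18 = 262144
total tiles = 262144^2 = 68719476736
pixels per axis = 262144 * 415 = 108789760
total pixels = 108789760^2 = 11835211880857600

11835211880857600 pixels


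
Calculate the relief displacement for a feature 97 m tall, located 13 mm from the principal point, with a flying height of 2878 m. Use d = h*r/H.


d = h * r / H = 97 * 13 / 2878 = 0.44 mm

0.44 mm


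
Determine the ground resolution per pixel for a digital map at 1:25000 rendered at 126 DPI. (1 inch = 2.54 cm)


pixel_cm = 2.54 / 126 ≈ 0.020159 cm
ground = pixel_cm * 25000 / 100 = 2.54 * 25000 / (126 * 100) = 63500 / 12600 ≈ 5.04 m

5.04 m


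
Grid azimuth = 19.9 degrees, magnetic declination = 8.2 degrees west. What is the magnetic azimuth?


magnetic azimuth = grid azimuth - declination (east +ve)
mag_az = 19.9 - -8.2 = 28.1 degrees

28.1 degrees


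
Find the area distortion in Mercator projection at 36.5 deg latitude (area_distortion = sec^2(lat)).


area_distortion = 1/cos^2(36.5) = 1.548

1.548


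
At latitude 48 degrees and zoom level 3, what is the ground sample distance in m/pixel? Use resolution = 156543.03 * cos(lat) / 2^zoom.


res = 156543.03 * cos(48) / 2^3 = 156543.03 * 0.66913061 / 8 = 13093.47 m/pixel

13093.47 m/pixel


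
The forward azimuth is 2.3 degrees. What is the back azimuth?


back azimuth = (2.3 + 180) mod 360 = 182.3 degrees

182.3 degrees


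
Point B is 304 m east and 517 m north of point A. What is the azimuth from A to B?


az = atan2(304, 517) = 30.5 deg
adjusted to 0-360: 30.5 degrees

30.5 degrees


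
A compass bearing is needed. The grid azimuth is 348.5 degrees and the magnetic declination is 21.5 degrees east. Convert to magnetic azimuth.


magnetic azimuth = grid azimuth - declination (east +ve)
mag_az = 348.5 - 21.5 = 327.0 degrees

327.0 degrees


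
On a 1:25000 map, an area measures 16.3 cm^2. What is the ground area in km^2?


ground_area = 16.3 * (25000/100)^2 = 1018750.0 m^2 = 1.01875 km^2 ≈ 1.019 km^2

1.019 km^2


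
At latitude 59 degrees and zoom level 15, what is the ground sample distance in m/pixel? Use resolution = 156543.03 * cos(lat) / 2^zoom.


res = 156543.03 * cos(59) / 2^15 = 156543.03 * 0.51503807 / 32768 = 2.46 m/pixel

2.46 m/pixel


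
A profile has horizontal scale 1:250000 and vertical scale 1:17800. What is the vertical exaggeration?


VE = horizontal_scale / vertical_scale = 250000 / 17800 ≈ 14.0

14.0x


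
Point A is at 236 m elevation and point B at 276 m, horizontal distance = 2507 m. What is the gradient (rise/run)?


gradient = (276 - 236) / 2507 = 40 / 2507 = 0.016

0.016


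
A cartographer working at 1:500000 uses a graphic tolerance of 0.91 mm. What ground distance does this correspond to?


ground = 0.91 mm * 500000 / 1000 = 455.0 m

455.0 m


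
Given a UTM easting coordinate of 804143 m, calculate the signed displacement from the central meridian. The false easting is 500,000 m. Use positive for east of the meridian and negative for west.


displacement = 804143 - 500000 = 304143 m

304143 m


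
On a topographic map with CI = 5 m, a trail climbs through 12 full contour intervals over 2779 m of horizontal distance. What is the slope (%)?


elevation change = 12 * 5 = 60 m
slope = 60 / 2779 * 100 = 2.2%

2.2%


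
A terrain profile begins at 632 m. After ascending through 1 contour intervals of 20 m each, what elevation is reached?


elevation = 632 + 1 * 20 = 652 m

652 m


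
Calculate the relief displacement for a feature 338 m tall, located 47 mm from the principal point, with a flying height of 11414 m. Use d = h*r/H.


d = h * r / H = 338 * 47 / 11414 = 1.39 mm

1.39 mm


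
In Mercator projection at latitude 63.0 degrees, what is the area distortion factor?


area_distortion = 1/cos^2(63.0) = 4.852

4.852


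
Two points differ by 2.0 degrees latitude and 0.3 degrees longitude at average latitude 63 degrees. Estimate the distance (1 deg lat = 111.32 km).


dlat_km = 2.0 * 111.32 = 222.64
dlon_km = 0.3 * 111.32 * cos(63) ≈ 15.161
dist = sqrt(222.64^2 + 15.161^2) ≈ 223.2 km

223.2 km


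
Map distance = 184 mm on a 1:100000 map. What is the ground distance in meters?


ground = 184 mm * 100000 / 1000 = 18400.0 m

18400.0 m


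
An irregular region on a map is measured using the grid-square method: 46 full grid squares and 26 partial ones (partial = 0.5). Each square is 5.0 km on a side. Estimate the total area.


effective squares = 46 + 26 * 0.5 = 59.0
area = 59.0 * 25.0 = 1475.0 km^2

1475.0 km^2


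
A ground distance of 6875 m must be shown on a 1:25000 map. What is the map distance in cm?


map_cm = 6875 * 100 / 25000 = 27.5 cm

27.5 cm


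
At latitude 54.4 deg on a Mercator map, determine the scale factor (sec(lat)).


SF = 1 / cos(54.4) = 1 / 0.582123 = 1.718

1.718


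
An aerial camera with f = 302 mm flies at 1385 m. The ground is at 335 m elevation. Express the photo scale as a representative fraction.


scale = f / (H - h) = 302 mm / 1050 m = 302 / 1050000 = 1:3477

1:3477


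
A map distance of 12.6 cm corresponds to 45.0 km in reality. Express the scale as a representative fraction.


ground = 45.0 km = 4500000 cm; RF denominator = ground / map = 4500000 / 12.6 ≈ 357143; RF = 1:357143

1:357143


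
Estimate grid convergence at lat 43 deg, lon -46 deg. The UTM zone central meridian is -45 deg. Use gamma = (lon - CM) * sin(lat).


gamma = (-46 - -45) * sin(43) = -1 * 0.681998 = -0.682 degrees

-0.682 degrees


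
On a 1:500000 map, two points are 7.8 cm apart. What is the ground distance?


ground = 7.8 cm * 500000 / 100 = 39000.0 m = 39.0 km

39.0 km


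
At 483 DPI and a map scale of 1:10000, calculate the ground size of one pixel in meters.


pixel_cm = 2.54 / 483 ≈ 0.005259 cm
ground = pixel_cm * 10000 / 100 = 2.54 * 10000 / (483 * 100) = 25400 / 48300 ≈ 0.53 m

0.53 m


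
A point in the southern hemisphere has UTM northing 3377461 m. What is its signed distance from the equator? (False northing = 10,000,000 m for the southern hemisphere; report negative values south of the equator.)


For southern: actual = 3377461 - 10000000 = -6622539 m

-6622539 m


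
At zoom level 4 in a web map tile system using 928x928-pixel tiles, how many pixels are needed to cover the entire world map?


tiles per axis = 2^4 = 16
total tiles = 16^2 = 256
pixels per axis = 16 * 928 = 14848
total pixels = 14848^2 = 220463104

220463104 pixels


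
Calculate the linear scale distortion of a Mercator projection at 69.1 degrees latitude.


SF = 1 / cos(69.1) = 1 / 0.356738 = 2.803

2.803


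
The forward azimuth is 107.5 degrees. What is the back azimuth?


back azimuth = (107.5 + 180) mod 360 = 287.5 degrees

287.5 degrees


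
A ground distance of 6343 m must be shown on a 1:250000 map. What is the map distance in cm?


map_cm = 6343 * 100 / 250000 = 2.5372 cm ≈ 2.54 cm

2.54 cm


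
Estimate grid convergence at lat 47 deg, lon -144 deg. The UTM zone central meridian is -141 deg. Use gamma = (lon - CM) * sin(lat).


gamma = (-144 - -141) * sin(47) = -3 * 0.731354 = -2.194 degrees

-2.194 degrees


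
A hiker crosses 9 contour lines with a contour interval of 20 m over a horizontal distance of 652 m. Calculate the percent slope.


elevation change = 9 * 20 = 180 m
slope = 180 / 652 * 100 = 27.6%

27.6%


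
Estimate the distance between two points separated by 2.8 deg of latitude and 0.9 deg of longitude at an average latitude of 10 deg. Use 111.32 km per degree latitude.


dlat_km = 2.8 * 111.32 = 311.696
dlon_km = 0.9 * 111.32 * cos(10) ≈ 98.666
dist = sqrt(311.696^2 + 98.666^2) ≈ 326.9 km

326.9 km


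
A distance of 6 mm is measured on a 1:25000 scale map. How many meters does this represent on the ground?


ground = 6 mm * 25000 / 1000 = 150.0 m

150.0 m


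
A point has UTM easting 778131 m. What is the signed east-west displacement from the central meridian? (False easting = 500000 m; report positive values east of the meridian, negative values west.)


displacement = 778131 - 500000 = 278131 m

278131 m


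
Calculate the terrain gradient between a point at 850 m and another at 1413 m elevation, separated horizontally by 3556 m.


gradient = (1413 - 850) / 3556 = 563 / 3556 = 0.1583

0.1583


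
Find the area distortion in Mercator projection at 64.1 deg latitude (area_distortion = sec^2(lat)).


area_distortion = 1/cos^2(64.1) = 5.241

5.241


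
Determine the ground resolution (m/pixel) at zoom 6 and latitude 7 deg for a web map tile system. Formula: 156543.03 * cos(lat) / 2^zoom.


res = 156543.03 * cos(7) / 2^6 = 156543.03 * 0.99254615 / 64 = 2427.75 m/pixel

2427.75 m/pixel


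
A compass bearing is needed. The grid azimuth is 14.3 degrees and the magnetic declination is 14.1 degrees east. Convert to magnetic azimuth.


magnetic azimuth = grid azimuth - declination (east +ve)
mag_az = 14.3 - 14.1 = 0.2 degrees

0.2 degrees
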